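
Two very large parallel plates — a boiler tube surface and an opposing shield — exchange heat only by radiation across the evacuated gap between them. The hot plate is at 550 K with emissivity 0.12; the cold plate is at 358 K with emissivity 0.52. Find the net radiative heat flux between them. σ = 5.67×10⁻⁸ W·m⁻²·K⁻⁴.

q ≈ 460 W/m²

For two infinite grey parallel plates, q = σ(T₁⁴ − T₂⁴)/(1/ε₁ + 1/ε₂ − 1).
T₁⁴ − T₂⁴ = 9.151×10¹⁰ − 1.643×10¹⁰ = 7.508×10¹⁰ K⁴.
1/ε₁ + 1/ε₂ − 1 = 8.333 + 1.923 − 1 = 9.256.
q = 5.67×10⁻⁸ × 7.508×10¹⁰ / 9.256.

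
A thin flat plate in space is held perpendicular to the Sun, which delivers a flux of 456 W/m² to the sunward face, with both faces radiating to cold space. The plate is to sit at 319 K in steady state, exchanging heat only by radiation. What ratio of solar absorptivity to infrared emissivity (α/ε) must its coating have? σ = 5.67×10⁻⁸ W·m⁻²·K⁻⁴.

α/ε ≈ 2.58

Balance: αS·A = εσ·2A·T⁴ ⇒ α/ε = 2σT⁴/S.
α/ε = 2·5.67×10⁻⁸·(319)⁴/456 = 2·5.67×10⁻⁸·1.036×10¹⁰/456.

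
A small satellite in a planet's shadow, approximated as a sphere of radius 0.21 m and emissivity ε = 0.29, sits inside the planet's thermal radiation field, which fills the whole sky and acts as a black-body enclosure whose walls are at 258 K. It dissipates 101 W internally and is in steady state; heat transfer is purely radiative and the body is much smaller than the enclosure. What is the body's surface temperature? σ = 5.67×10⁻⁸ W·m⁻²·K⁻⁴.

For a small grey body in a large enclosure, net radiated power = εσA(T⁴ − T_w⁴).
Steady state: P = εσA(T⁴ − T_w⁴) with A = 4πr² = 0.5542 m².
T⁴ = P/(εσA) + T_w⁴ = 101/(0.29·5.67×10⁻⁸·0.5542) + (258)⁴
    = 1.108×10¹⁰ + 4.431×10⁹ = 1.551×10¹⁰ K⁴.

T ≈ 353 K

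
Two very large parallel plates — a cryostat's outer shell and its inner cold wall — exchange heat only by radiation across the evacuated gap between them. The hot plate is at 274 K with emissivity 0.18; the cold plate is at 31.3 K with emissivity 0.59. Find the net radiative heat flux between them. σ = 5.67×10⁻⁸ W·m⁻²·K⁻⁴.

For two infinite grey parallel plates, q = σ(T₁⁴ − T₂⁴)/(1/ε₁ + 1/ε₂ − 1).
T₁⁴ − T₂⁴ = 5.636×10⁹ − 9.598×10⁵ = 5.635×10⁹ K⁴.
1/ε₁ + 1/ε₂ − 1 = 5.556 + 1.695 − 1 = 6.250.
q = 5.67×10⁻⁸ × 5.635×10⁹ / 6.250.

q ≈ 51.1 W/m²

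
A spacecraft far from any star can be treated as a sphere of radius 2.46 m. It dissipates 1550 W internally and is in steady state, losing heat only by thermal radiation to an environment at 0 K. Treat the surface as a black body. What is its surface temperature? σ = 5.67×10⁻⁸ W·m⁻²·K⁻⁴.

T ≈ 138 K

Steady state: internal power = radiated power, P = εσA T⁴.
Radiating area A = 4πr² = 76.05 m².
T⁴ = P/(εσA) = 1550/(1.0·5.67×10⁻⁸·76.05) = 3.595×10⁸ K⁴.
T = (3.595×10⁸)^(1/4).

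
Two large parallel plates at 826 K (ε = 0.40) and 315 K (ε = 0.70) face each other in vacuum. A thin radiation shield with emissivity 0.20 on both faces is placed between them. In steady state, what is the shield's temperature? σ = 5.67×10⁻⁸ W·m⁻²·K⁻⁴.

In steady state the net flux on the hot side equals that on the cold side.
σ(T₁⁴−T_s⁴)/D₁ = σ(T_s⁴−T₂⁴)/D₂, with D₁ = 1/ε₁+1/ε_s−1 = 6.500, D₂ = 1/ε_s+1/ε₂−1 = 5.429.
Solve for T_s⁴: T_s⁴ = (D₂·T₁⁴ + D₁·T₂⁴)/(D₁+D₂) = 2.172×10¹¹ K⁴.

T_s ≈ 683 K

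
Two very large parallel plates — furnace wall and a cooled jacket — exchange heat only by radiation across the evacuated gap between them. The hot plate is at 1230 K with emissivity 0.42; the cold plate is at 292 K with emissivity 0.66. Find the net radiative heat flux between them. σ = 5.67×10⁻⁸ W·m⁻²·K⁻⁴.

For two infinite grey parallel plates, q = σ(T₁⁴ − T₂⁴)/(1/ε₁ + 1/ε₂ − 1).
T₁⁴ − T₂⁴ = 2.289×10¹² − 7.270×10⁹ = 2.282×10¹² K⁴.
1/ε₁ + 1/ε₂ − 1 = 2.381 + 1.515 − 1 = 2.896.
q = 5.67×10⁻⁸ × 2.282×10¹² / 2.896.

q ≈ 44700 W/m²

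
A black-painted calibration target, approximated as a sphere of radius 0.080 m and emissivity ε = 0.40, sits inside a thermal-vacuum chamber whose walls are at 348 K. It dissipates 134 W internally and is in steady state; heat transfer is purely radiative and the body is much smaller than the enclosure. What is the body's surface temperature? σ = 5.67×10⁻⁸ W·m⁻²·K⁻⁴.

For a small grey body in a large enclosure, net radiated power = εσA(T⁴ − T_w⁴).
Steady state: P = εσA(T⁴ − T_w⁴) with A = 4πr² = 0.08042 m².
T⁴ = P/(εσA) + T_w⁴ = 134/(0.40·5.67×10⁻⁸·0.08042) + (348)⁴
    = 7.346×10¹⁰ + 1.467×10¹⁰ = 8.813×10¹⁰ K⁴.

T ≈ 545 K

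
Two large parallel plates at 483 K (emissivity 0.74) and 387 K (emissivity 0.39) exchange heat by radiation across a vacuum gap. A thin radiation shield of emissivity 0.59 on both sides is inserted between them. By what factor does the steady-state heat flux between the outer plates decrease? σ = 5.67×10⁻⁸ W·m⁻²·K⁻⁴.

Without shield: q₀ = σΔ(T⁴)/(1/ε₁+1/ε₂−1) with denominator 2.915.
With shield the two gaps are in series; the resistances add: (1/ε₁+1/ε_s−1)+(1/ε_s+1/ε₂−1) = 2.046+3.259 = 5.305.
Heat-flux ratio q₀/q = 5.305/2.915.

factor ≈ 1.82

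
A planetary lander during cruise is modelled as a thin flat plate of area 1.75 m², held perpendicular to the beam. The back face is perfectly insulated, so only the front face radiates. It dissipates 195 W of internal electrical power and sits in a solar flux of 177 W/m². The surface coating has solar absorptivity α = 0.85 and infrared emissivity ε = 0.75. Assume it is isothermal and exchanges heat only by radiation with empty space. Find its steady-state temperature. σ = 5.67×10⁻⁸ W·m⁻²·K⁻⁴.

At steady state, absorbed solar power + internal power = radiated power.
Absorbed: α·S·A_cross = 0.85·177·1.750 = 263.3 W (cross-section A).
Total input = 263.3 + 195 = 458.3 W.
Radiated: εσ·A_surf·T⁴ with A_surf = A = 1.750 m².
T⁴ = 458.3/(0.75·5.67×10⁻⁸·1.750) = 6.158×10⁹ K⁴.

T ≈ 280 K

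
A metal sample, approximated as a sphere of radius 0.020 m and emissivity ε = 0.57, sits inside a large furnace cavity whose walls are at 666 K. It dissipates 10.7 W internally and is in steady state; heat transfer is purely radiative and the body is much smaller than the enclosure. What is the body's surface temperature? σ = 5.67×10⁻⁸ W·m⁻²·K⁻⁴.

T ≈ 716 K

For a small grey body in a large enclosure, net radiated power = εσA(T⁴ − T_w⁴).
Steady state: P = εσA(T⁴ − T_w⁴) with A = 4πr² = 0.005027 m².
T⁴ = P/(εσA) + T_w⁴ = 10.7/(0.57·5.67×10⁻⁸·0.005027) + (666)⁴
    = 6.587×10¹⁰ + 1.967×10¹¹ = 2.626×10¹¹ K⁴.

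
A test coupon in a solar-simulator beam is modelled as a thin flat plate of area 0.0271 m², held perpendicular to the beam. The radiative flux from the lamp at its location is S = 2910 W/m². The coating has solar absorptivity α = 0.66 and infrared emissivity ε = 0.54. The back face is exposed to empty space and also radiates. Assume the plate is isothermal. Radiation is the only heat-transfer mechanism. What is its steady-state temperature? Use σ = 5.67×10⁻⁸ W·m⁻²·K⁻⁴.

At equilibrium, absorbed power = emitted power.
Absorbing cross-section = A = 0.02710 m²; emitting surface = 2A = 0.05420 m² (ratio 2).
αS·A_cross = εσ·A_surf·T⁴  ⇒  T⁴ = αS/(ε·2σ).
T⁴ = 0.660·2910/(0.54·2·5.67×10⁻⁸) = 3.136×10¹⁰ K⁴.
T = (3.136×10¹⁰)^(1/4).

T ≈ 421 K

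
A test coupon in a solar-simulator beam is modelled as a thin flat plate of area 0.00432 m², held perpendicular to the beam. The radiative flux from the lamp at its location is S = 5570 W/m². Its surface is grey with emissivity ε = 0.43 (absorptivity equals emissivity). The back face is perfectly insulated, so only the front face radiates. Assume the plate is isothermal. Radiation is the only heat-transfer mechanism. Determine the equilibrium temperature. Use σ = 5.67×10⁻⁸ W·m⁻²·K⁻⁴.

At equilibrium, absorbed power = emitted power.
Absorbing cross-section = A = 0.004320 m²; emitting surface = A = 0.004320 m² (ratio 1).
εS·A_cross = εσ·A_surf·T⁴  ⇒  T⁴ = S/(1σ)   (ε cancels).
T⁴ = 5570/(1·5.67×10⁻⁸) = 9.824×10¹⁰ K⁴.
T = (9.824×10¹⁰)^(1/4).

T ≈ 560 K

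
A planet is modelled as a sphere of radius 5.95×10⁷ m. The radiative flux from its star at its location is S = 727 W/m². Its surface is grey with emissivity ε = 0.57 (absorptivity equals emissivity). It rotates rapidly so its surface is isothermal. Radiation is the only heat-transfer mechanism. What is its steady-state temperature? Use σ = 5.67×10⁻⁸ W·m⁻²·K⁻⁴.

T ≈ 238 K

At equilibrium, absorbed power = emitted power.
Absorbing cross-section = πr² = 1.112×10¹⁶ m²; emitting surface = 4πr² = 4.449×10¹⁶ m² (ratio 4).
εS·A_cross = εσ·A_surf·T⁴  ⇒  T⁴ = S/(4σ)   (ε cancels).
T⁴ = 727/(4·5.67×10⁻⁸) = 3.205×10⁹ K⁴.
T = (3.205×10⁹)^(1/4).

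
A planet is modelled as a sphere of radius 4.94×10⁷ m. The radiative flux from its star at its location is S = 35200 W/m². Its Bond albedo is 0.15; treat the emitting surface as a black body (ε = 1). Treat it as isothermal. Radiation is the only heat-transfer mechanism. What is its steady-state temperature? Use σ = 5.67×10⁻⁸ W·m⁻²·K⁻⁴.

At equilibrium, absorbed power = emitted power.
Absorbing cross-section = πr² = 7.667×10¹⁵ m²; emitting surface = 4πr² = 3.067×10¹⁶ m² (ratio 4).
(1−a)S·A_cross = εσ·A_surf·T⁴  ⇒  T⁴ = (1−a)S/(4σ).
T⁴ = 0.850·35200/(4·5.67×10⁻⁸) = 1.319×10¹¹ K⁴.
T = (1.319×10¹¹)^(1/4).

T ≈ 603 K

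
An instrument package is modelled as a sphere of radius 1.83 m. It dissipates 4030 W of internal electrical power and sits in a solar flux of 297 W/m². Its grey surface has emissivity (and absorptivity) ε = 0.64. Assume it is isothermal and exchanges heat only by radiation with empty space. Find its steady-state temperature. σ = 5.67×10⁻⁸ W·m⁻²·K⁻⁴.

T ≈ 251 K

At steady state, absorbed solar power + internal power = radiated power.
Absorbed: α·S·A_cross = 0.64·297·10.52 = 2000 W (cross-section πr²).
Total input = 2000 + 4030 = 6030 W.
Radiated: εσ·A_surf·T⁴ with A_surf = 4πr² = 42.08 m².
T⁴ = 6030/(0.64·5.67×10⁻⁸·42.08) = 3.948×10⁹ K⁴.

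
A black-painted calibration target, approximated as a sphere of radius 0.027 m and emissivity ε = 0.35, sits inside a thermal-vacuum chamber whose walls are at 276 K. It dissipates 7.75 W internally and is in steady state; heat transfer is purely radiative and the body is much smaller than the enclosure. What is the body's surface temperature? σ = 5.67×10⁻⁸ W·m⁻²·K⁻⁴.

T ≈ 469 K

For a small grey body in a large enclosure, net radiated power = εσA(T⁴ − T_w⁴).
Steady state: P = εσA(T⁴ − T_w⁴) with A = 4πr² = 0.009161 m².
T⁴ = P/(εσA) + T_w⁴ = 7.75/(0.35·5.67×10⁻⁸·0.009161) + (276)⁴
    = 4.263×10¹⁰ + 5.803×10⁹ = 4.843×10¹⁰ K⁴.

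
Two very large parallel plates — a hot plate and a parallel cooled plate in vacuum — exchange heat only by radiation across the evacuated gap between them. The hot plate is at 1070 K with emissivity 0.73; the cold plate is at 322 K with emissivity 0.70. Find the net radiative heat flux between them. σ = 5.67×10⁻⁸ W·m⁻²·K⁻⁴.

q ≈ 41000 W/m²

For two infinite grey parallel plates, q = σ(T₁⁴ − T₂⁴)/(1/ε₁ + 1/ε₂ − 1).
T₁⁴ − T₂⁴ = 1.311×10¹² − 1.075×10¹⁰ = 1.300×10¹² K⁴.
1/ε₁ + 1/ε₂ − 1 = 1.370 + 1.429 − 1 = 1.798.
q = 5.67×10⁻⁸ × 1.300×10¹² / 1.798.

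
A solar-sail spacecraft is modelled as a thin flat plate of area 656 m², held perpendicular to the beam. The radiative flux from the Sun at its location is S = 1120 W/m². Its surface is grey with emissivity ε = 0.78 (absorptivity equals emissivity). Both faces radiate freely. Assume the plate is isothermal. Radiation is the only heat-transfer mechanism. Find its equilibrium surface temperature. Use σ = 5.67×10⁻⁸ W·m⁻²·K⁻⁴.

T ≈ 315 K

At equilibrium, absorbed power = emitted power.
Absorbing cross-section = A = 656.0 m²; emitting surface = 2A = 1312 m² (ratio 2).
εS·A_cross = εσ·A_surf·T⁴  ⇒  T⁴ = S/(2σ)   (ε cancels).
T⁴ = 1120/(2·5.67×10⁻⁸) = 9.877×10⁹ K⁴.
T = (9.877×10⁹)^(1/4).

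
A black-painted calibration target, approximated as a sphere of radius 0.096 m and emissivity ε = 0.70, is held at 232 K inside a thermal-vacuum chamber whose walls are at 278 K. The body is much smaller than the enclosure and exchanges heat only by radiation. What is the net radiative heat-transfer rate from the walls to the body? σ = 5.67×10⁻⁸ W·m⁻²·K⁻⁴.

P_net ≈ 14.1 W

For a small grey body in a large enclosure: P_net = εσA(T_body⁴ − T_wall⁴).
A = 4πr² = 0.1158 m²; T_body⁴ − T_wall⁴ = 2.897×10⁹ − 5.973×10⁹ = -3.076×10⁹ K⁴.
|P_net| = 0.70·5.67×10⁻⁸·0.1158·3.076×10⁹.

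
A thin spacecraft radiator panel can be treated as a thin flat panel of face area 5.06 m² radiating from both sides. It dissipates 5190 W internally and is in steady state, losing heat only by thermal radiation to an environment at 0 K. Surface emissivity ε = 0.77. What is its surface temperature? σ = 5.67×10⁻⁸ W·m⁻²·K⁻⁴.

Steady state: internal power = radiated power, P = εσA T⁴.
Radiating area A = 2·5.06 = 10.12 m².
T⁴ = P/(εσA) = 5190/(0.77·5.67×10⁻⁸·10.12) = 1.175×10¹⁰ K⁴.
T = (1.175×10¹⁰)^(1/4).

T ≈ 329 K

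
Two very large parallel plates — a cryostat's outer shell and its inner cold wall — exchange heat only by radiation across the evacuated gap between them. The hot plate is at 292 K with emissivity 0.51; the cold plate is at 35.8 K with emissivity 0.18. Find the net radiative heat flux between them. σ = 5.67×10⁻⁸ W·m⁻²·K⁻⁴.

For two infinite grey parallel plates, q = σ(T₁⁴ − T₂⁴)/(1/ε₁ + 1/ε₂ − 1).
T₁⁴ − T₂⁴ = 7.270×10⁹ − 1.643×10⁶ = 7.268×10⁹ K⁴.
1/ε₁ + 1/ε₂ − 1 = 1.961 + 5.556 − 1 = 6.516.
q = 5.67×10⁻⁸ × 7.268×10⁹ / 6.516.

q ≈ 63.2 W/m²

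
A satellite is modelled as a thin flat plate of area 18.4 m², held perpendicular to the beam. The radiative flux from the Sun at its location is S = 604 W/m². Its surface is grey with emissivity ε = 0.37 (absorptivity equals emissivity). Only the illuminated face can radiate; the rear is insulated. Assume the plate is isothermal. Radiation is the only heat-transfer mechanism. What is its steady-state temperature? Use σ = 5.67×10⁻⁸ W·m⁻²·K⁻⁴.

At equilibrium, absorbed power = emitted power.
Absorbing cross-section = A = 18.40 m²; emitting surface = A = 18.40 m² (ratio 1).
εS·A_cross = εσ·A_surf·T⁴  ⇒  T⁴ = S/(1σ)   (ε cancels).
T⁴ = 604/(1·5.67×10⁻⁸) = 1.065×10¹⁰ K⁴.
T = (1.065×10¹⁰)^(1/4).

T ≈ 321 K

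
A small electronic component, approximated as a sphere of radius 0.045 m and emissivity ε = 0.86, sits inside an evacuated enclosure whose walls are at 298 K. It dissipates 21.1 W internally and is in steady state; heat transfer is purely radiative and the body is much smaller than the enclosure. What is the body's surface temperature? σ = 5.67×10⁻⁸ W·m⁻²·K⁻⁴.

For a small grey body in a large enclosure, net radiated power = εσA(T⁴ − T_w⁴).
Steady state: P = εσA(T⁴ − T_w⁴) with A = 4πr² = 0.02545 m².
T⁴ = P/(εσA) + T_w⁴ = 21.1/(0.86·5.67×10⁻⁸·0.02545) + (298)⁴
    = 1.700×10¹⁰ + 7.886×10⁹ = 2.489×10¹⁰ K⁴.

T ≈ 397 K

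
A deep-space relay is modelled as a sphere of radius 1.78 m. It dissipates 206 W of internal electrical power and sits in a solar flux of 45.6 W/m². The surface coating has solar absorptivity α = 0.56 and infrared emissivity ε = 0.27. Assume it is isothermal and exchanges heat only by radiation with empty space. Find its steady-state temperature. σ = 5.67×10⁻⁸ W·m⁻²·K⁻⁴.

At steady state, absorbed solar power + internal power = radiated power.
Absorbed: α·S·A_cross = 0.56·45.6·9.954 = 254.2 W (cross-section πr²).
Total input = 254.2 + 206 = 460.2 W.
Radiated: εσ·A_surf·T⁴ with A_surf = 4πr² = 39.82 m².
T⁴ = 460.2/(0.27·5.67×10⁻⁸·39.82) = 7.550×10⁸ K⁴.

T ≈ 166 K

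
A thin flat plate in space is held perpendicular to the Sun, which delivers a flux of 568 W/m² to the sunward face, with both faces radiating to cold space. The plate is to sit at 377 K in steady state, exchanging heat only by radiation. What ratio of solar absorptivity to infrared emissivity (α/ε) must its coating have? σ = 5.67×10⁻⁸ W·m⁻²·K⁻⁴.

Balance: αS·A = εσ·2A·T⁴ ⇒ α/ε = 2σT⁴/S.
α/ε = 2·5.67×10⁻⁸·(377)⁴/568 = 2·5.67×10⁻⁸·2.020×10¹⁰/568.

α/ε ≈ 4.03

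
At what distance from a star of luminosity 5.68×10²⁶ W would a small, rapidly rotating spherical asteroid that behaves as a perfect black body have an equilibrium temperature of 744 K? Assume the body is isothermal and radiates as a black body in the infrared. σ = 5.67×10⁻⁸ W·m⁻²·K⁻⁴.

d ≈ 2.55×10¹⁰ m

For an isothermal black-emitting sphere, (1−a)S·πr² = σ·4πr²·T⁴ ⇒ S = 4σT⁴/(1−a).
S = 4·5.67×10⁻⁸·(744)⁴/1.00 = 69490 W/m².
Flux falls as S = L/(4πd²), so d = √(L/(4πS)) = √(5.68×10²⁶/(4π·69490)).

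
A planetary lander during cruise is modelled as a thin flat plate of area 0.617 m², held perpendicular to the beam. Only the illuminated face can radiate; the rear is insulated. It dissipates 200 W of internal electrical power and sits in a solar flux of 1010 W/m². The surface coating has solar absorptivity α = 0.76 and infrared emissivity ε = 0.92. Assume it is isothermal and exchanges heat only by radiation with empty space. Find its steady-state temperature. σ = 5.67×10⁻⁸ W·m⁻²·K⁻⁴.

T ≈ 380 K

At steady state, absorbed solar power + internal power = radiated power.
Absorbed: α·S·A_cross = 0.76·1010·0.6170 = 473.6 W (cross-section A).
Total input = 473.6 + 200 = 673.6 W.
Radiated: εσ·A_surf·T⁴ with A_surf = A = 0.6170 m².
T⁴ = 673.6/(0.92·5.67×10⁻⁸·0.6170) = 2.093×10¹⁰ K⁴.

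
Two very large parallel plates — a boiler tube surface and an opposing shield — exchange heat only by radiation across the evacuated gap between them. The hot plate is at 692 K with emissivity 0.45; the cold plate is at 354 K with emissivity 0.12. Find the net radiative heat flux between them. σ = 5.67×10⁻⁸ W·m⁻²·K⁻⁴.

For two infinite grey parallel plates, q = σ(T₁⁴ − T₂⁴)/(1/ε₁ + 1/ε₂ − 1).
T₁⁴ − T₂⁴ = 2.293×10¹¹ − 1.570×10¹⁰ = 2.136×10¹¹ K⁴.
1/ε₁ + 1/ε₂ − 1 = 2.222 + 8.333 − 1 = 9.556.
q = 5.67×10⁻⁸ × 2.136×10¹¹ / 9.556.

q ≈ 1270 W/m²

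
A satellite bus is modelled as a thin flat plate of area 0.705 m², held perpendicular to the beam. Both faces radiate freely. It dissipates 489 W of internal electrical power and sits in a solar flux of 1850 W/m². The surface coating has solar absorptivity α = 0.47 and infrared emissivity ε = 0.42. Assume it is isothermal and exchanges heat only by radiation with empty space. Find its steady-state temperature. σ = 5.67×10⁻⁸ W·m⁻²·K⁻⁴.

T ≈ 426 K

At steady state, absorbed solar power + internal power = radiated power.
Absorbed: α·S·A_cross = 0.47·1850·0.7050 = 613.0 W (cross-section A).
Total input = 613.0 + 489 = 1102 W.
Radiated: εσ·A_surf·T⁴ with A_surf = 2A = 1.410 m².
T⁴ = 1102/(0.42·5.67×10⁻⁸·1.410) = 3.282×10¹⁰ K⁴.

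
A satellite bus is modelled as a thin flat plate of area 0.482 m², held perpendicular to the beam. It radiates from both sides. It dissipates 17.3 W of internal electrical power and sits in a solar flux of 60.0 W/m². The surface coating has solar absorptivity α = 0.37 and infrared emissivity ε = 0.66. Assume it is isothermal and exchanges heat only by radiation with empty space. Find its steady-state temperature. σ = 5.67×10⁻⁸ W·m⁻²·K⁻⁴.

T ≈ 167 K

At steady state, absorbed solar power + internal power = radiated power.
Absorbed: α·S·A_cross = 0.37·60.0·0.4820 = 10.70 W (cross-section A).
Total input = 10.70 + 17.3 = 28.00 W.
Radiated: εσ·A_surf·T⁴ with A_surf = 2A = 0.9640 m².
T⁴ = 28.00/(0.66·5.67×10⁻⁸·0.9640) = 7.762×10⁸ K⁴.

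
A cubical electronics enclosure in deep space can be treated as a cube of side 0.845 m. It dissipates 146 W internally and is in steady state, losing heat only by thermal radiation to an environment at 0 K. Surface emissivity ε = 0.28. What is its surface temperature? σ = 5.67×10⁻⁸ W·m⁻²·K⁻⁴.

Steady state: internal power = radiated power, P = εσA T⁴.
Radiating area A = 6L² = 4.284 m².
T⁴ = P/(εσA) = 146/(0.28·5.67×10⁻⁸·4.284) = 2.147×10⁹ K⁴.
T = (2.147×10⁹)^(1/4).

T ≈ 215 K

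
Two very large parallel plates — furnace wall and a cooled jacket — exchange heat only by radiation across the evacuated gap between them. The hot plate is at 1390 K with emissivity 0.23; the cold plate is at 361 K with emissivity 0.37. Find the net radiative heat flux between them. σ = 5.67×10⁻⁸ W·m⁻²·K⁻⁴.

q ≈ 34800 W/m²

For two infinite grey parallel plates, q = σ(T₁⁴ − T₂⁴)/(1/ε₁ + 1/ε₂ − 1).
T₁⁴ − T₂⁴ = 3.733×10¹² − 1.698×10¹⁰ = 3.716×10¹² K⁴.
1/ε₁ + 1/ε₂ − 1 = 4.348 + 2.703 − 1 = 6.051.
q = 5.67×10⁻⁸ × 3.716×10¹² / 6.051.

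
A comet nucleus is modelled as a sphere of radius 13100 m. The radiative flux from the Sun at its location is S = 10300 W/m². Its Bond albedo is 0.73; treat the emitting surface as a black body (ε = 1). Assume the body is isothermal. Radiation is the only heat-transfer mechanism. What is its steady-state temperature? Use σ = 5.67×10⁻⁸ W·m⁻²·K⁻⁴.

T ≈ 333 K

At equilibrium, absorbed power = emitted power.
Absorbing cross-section = πr² = 5.391×10⁸ m²; emitting surface = 4πr² = 2.157×10⁹ m² (ratio 4).
(1−a)S·A_cross = εσ·A_surf·T⁴  ⇒  T⁴ = (1−a)S/(4σ).
T⁴ = 0.270·10300/(4·5.67×10⁻⁸) = 1.226×10¹⁰ K⁴.
T = (1.226×10¹⁰)^(1/4).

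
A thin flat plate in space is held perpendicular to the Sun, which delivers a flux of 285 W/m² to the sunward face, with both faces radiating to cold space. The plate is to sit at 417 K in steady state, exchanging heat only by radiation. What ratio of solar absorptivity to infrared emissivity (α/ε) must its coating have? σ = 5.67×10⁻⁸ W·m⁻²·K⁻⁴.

Balance: αS·A = εσ·2A·T⁴ ⇒ α/ε = 2σT⁴/S.
α/ε = 2·5.67×10⁻⁸·(417)⁴/285 = 2·5.67×10⁻⁸·3.024×10¹⁰/285.

α/ε ≈ 12.0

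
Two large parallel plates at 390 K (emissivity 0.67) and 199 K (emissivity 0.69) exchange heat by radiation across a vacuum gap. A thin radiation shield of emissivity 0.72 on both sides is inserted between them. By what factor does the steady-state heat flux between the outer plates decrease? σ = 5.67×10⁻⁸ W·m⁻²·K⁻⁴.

Without shield: q₀ = σΔ(T⁴)/(1/ε₁+1/ε₂−1) with denominator 1.942.
With shield the two gaps are in series; the resistances add: (1/ε₁+1/ε_s−1)+(1/ε_s+1/ε₂−1) = 1.881+1.838 = 3.720.
Heat-flux ratio q₀/q = 3.720/1.942.

factor ≈ 1.92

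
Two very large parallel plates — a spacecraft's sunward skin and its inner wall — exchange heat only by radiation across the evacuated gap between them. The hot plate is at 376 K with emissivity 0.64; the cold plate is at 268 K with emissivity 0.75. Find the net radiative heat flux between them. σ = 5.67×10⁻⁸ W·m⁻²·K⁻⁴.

q ≈ 443 W/m²

For two infinite grey parallel plates, q = σ(T₁⁴ − T₂⁴)/(1/ε₁ + 1/ε₂ − 1).
T₁⁴ − T₂⁴ = 1.999×10¹⁰ − 5.159×10⁹ = 1.483×10¹⁰ K⁴.
1/ε₁ + 1/ε₂ − 1 = 1.562 + 1.333 − 1 = 1.896.
q = 5.67×10⁻⁸ × 1.483×10¹⁰ / 1.896.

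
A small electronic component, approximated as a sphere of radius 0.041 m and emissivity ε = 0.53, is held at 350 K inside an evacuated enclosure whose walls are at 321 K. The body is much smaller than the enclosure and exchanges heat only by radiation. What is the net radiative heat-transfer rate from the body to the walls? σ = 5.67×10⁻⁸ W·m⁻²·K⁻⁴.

P_net ≈ 2.79 W

For a small grey body in a large enclosure: P_net = εσA(T_body⁴ − T_wall⁴).
A = 4πr² = 0.02112 m²; T_body⁴ − T_wall⁴ = 1.501×10¹⁰ − 1.062×10¹⁰ = 4.389×10⁹ K⁴.
|P_net| = 0.53·5.67×10⁻⁸·0.02112·4.389×10⁹.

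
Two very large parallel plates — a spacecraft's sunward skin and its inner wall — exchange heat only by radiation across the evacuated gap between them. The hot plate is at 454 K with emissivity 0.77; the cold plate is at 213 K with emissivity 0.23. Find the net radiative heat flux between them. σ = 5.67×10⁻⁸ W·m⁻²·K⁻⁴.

For two infinite grey parallel plates, q = σ(T₁⁴ − T₂⁴)/(1/ε₁ + 1/ε₂ − 1).
T₁⁴ − T₂⁴ = 4.248×10¹⁰ − 2.058×10⁹ = 4.043×10¹⁰ K⁴.
1/ε₁ + 1/ε₂ − 1 = 1.299 + 4.348 − 1 = 4.647.
q = 5.67×10⁻⁸ × 4.043×10¹⁰ / 4.647.

q ≈ 493 W/m²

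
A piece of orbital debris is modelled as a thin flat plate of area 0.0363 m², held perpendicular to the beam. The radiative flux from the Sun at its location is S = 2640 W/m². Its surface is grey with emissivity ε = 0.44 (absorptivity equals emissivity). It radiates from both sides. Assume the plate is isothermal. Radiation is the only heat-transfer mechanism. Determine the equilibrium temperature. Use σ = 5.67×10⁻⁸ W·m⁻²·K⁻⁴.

T ≈ 391 K

At equilibrium, absorbed power = emitted power.
Absorbing cross-section = A = 0.03630 m²; emitting surface = 2A = 0.07260 m² (ratio 2).
εS·A_cross = εσ·A_surf·T⁴  ⇒  T⁴ = S/(2σ)   (ε cancels).
T⁴ = 2640/(2·5.67×10⁻⁸) = 2.328×10¹⁰ K⁴.
T = (2.328×10¹⁰)^(1/4).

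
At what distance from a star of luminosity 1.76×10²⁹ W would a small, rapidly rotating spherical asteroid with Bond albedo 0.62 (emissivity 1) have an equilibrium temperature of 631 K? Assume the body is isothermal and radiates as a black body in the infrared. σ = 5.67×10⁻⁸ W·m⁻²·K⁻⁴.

For an isothermal black-emitting sphere, (1−a)S·πr² = σ·4πr²·T⁴ ⇒ S = 4σT⁴/(1−a).
S = 4·5.67×10⁻⁸·(631)⁴/0.380 = 94620 W/m².
Flux falls as S = L/(4πd²), so d = √(L/(4πS)) = √(1.76×10²⁹/(4π·94620)).

d ≈ 3.85×10¹¹ m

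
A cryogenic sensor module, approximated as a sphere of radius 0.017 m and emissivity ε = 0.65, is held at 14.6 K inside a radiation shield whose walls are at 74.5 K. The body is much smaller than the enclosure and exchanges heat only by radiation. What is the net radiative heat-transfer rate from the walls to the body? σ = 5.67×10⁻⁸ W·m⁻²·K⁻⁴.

For a small grey body in a large enclosure: P_net = εσA(T_body⁴ − T_wall⁴).
A = 4πr² = 0.003632 m²; T_body⁴ − T_wall⁴ = 45440 − 3.081×10⁷ = -3.076×10⁷ K⁴.
|P_net| = 0.65·5.67×10⁻⁸·0.003632·3.076×10⁷.

P_net ≈ 0.00412 W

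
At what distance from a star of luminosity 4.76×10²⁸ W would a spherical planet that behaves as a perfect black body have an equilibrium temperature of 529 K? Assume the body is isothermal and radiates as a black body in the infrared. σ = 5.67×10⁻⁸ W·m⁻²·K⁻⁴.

For an isothermal black-emitting sphere, (1−a)S·πr² = σ·4πr²·T⁴ ⇒ S = 4σT⁴/(1−a).
S = 4·5.67×10⁻⁸·(529)⁴/1.00 = 17760 W/m².
Flux falls as S = L/(4πd²), so d = √(L/(4πS)) = √(4.76×10²⁸/(4π·17760)).

d ≈ 4.62×10¹¹ m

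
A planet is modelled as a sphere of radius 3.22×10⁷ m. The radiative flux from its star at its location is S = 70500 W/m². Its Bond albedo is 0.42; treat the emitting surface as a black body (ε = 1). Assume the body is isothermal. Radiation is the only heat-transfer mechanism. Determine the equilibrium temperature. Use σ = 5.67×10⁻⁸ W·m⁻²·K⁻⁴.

At equilibrium, absorbed power = emitted power.
Absorbing cross-section = πr² = 3.257×10¹⁵ m²; emitting surface = 4πr² = 1.303×10¹⁶ m² (ratio 4).
(1−a)S·A_cross = εσ·A_surf·T⁴  ⇒  T⁴ = (1−a)S/(4σ).
T⁴ = 0.580·70500/(4·5.67×10⁻⁸) = 1.803×10¹¹ K⁴.
T = (1.803×10¹¹)^(1/4).

T ≈ 652 K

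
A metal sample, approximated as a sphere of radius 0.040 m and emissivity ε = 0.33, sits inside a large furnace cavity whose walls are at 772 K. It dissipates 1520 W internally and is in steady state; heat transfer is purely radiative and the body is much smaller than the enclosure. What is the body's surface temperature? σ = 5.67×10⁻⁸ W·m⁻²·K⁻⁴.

T ≈ 1450 K

For a small grey body in a large enclosure, net radiated power = εσA(T⁴ − T_w⁴).
Steady state: P = εσA(T⁴ − T_w⁴) with A = 4πr² = 0.02011 m².
T⁴ = P/(εσA) + T_w⁴ = 1520/(0.33·5.67×10⁻⁸·0.02011) + (772)⁴
    = 4.040×10¹² + 3.552×10¹¹ = 4.396×10¹² K⁴.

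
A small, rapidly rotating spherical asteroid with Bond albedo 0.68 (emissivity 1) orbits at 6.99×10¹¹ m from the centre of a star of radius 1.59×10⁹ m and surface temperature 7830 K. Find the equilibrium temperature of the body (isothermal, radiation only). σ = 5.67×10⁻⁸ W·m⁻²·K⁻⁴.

T ≈ 199 K

The star's surface emits σT_*⁴; at distance d the flux is S = σT_*⁴(R_*/d)².
S = 5.67×10⁻⁸·(7830)⁴·(1.59×10⁹/6.99×10¹¹)² = 1103 W/m².
For an isothermal sphere T⁴ = (1−a)S/(4σ) = 1.556×10⁹ K⁴.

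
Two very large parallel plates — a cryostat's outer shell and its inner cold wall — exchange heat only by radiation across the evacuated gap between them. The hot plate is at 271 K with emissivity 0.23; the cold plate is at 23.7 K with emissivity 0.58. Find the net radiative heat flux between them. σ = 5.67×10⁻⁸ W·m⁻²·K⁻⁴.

For two infinite grey parallel plates, q = σ(T₁⁴ − T₂⁴)/(1/ε₁ + 1/ε₂ − 1).
T₁⁴ − T₂⁴ = 5.394×10⁹ − 3.155×10⁵ = 5.393×10⁹ K⁴.
1/ε₁ + 1/ε₂ − 1 = 4.348 + 1.724 − 1 = 5.072.
q = 5.67×10⁻⁸ × 5.393×10⁹ / 5.072.

q ≈ 60.3 W/m²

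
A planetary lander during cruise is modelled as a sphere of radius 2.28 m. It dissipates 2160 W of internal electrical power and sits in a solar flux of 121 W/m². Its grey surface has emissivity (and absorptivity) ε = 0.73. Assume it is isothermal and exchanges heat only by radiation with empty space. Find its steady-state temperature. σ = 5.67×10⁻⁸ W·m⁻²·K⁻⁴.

At steady state, absorbed solar power + internal power = radiated power.
Absorbed: α·S·A_cross = 0.73·121·16.33 = 1443 W (cross-section πr²).
Total input = 1443 + 2160 = 3603 W.
Radiated: εσ·A_surf·T⁴ with A_surf = 4πr² = 65.33 m².
T⁴ = 3603/(0.73·5.67×10⁻⁸·65.33) = 1.332×10⁹ K⁴.

T ≈ 191 K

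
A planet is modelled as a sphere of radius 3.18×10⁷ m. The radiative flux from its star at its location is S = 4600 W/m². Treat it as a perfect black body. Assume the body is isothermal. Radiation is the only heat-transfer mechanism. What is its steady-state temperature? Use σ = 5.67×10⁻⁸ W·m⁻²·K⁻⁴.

At equilibrium, absorbed power = emitted power.
Absorbing cross-section = πr² = 3.177×10¹⁵ m²; emitting surface = 4πr² = 1.271×10¹⁶ m² (ratio 4).
S·A_cross = εσ·A_surf·T⁴  ⇒  T⁴ = S/(4σ).
T⁴ = 1.00·4600/(4·5.67×10⁻⁸) = 2.028×10¹⁰ K⁴.
T = (2.028×10¹⁰)^(1/4).

T ≈ 377 K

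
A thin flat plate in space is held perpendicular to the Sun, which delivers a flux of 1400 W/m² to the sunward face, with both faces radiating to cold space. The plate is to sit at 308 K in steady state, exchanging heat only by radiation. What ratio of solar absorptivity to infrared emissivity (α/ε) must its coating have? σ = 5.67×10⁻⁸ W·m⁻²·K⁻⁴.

Balance: αS·A = εσ·2A·T⁴ ⇒ α/ε = 2σT⁴/S.
α/ε = 2·5.67×10⁻⁸·(308)⁴/1400 = 2·5.67×10⁻⁸·8.999×10⁹/1400.

α/ε ≈ 0.729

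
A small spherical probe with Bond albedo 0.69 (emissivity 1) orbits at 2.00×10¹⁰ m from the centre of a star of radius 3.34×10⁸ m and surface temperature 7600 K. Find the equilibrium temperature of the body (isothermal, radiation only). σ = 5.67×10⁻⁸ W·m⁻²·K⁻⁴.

The star's surface emits σT_*⁴; at distance d the flux is S = σT_*⁴(R_*/d)².
S = 5.67×10⁻⁸·(7600)⁴·(3.34×10⁸/2.00×10¹⁰)² = 52760 W/m².
For an isothermal sphere T⁴ = (1−a)S/(4σ) = 7.211×10¹⁰ K⁴.

T ≈ 518 K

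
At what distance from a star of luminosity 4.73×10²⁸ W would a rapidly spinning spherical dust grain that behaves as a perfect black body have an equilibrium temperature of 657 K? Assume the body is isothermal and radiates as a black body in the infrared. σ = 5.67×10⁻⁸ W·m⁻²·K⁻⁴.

d ≈ 2.98×10¹¹ m

For an isothermal black-emitting sphere, (1−a)S·πr² = σ·4πr²·T⁴ ⇒ S = 4σT⁴/(1−a).
S = 4·5.67×10⁻⁸·(657)⁴/1.00 = 42260 W/m².
Flux falls as S = L/(4πd²), so d = √(L/(4πS)) = √(4.73×10²⁸/(4π·42260)).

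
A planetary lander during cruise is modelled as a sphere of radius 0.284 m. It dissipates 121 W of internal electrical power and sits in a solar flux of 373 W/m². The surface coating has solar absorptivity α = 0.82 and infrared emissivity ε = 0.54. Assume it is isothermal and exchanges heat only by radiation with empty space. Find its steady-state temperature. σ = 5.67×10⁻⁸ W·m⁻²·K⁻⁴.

T ≈ 283 K

At steady state, absorbed solar power + internal power = radiated power.
Absorbed: α·S·A_cross = 0.82·373·0.2534 = 77.50 W (cross-section πr²).
Total input = 77.50 + 121 = 198.5 W.
Radiated: εσ·A_surf·T⁴ with A_surf = 4πr² = 1.014 m².
T⁴ = 198.5/(0.54·5.67×10⁻⁸·1.014) = 6.396×10⁹ K⁴.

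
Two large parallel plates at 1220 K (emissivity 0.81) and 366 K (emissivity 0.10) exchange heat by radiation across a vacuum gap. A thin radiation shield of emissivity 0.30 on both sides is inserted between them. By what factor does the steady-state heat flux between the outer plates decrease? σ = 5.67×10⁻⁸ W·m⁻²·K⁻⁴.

factor ≈ 1.55

Without shield: q₀ = σΔ(T⁴)/(1/ε₁+1/ε₂−1) with denominator 10.23.
With shield the two gaps are in series; the resistances add: (1/ε₁+1/ε_s−1)+(1/ε_s+1/ε₂−1) = 3.568+12.33 = 15.90.
Heat-flux ratio q₀/q = 15.90/10.23.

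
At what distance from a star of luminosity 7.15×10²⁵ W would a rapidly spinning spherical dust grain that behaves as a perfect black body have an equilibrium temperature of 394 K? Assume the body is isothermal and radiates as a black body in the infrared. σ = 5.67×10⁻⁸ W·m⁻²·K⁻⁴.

d ≈ 3.23×10¹⁰ m

For an isothermal black-emitting sphere, (1−a)S·πr² = σ·4πr²·T⁴ ⇒ S = 4σT⁴/(1−a).
S = 4·5.67×10⁻⁸·(394)⁴/1.00 = 5465 W/m².
Flux falls as S = L/(4πd²), so d = √(L/(4πS)) = √(7.15×10²⁵/(4π·5465)).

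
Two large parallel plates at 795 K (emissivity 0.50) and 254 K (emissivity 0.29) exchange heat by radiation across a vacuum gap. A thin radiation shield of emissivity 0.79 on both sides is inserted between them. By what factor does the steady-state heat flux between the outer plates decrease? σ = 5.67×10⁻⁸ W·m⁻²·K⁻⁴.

factor ≈ 1.34

Without shield: q₀ = σΔ(T⁴)/(1/ε₁+1/ε₂−1) with denominator 4.448.
With shield the two gaps are in series; the resistances add: (1/ε₁+1/ε_s−1)+(1/ε_s+1/ε₂−1) = 2.266+3.714 = 5.980.
Heat-flux ratio q₀/q = 5.980/4.448.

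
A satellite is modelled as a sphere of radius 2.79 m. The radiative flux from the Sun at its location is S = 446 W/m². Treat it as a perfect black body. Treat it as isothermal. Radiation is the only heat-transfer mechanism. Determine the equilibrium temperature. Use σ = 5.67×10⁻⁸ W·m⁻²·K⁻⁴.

At equilibrium, absorbed power = emitted power.
Absorbing cross-section = πr² = 24.45 m²; emitting surface = 4πr² = 97.82 m² (ratio 4).
S·A_cross = εσ·A_surf·T⁴  ⇒  T⁴ = S/(4σ).
T⁴ = 1.00·446/(4·5.67×10⁻⁸) = 1.966×10⁹ K⁴.
T = (1.966×10⁹)^(1/4).

T ≈ 211 K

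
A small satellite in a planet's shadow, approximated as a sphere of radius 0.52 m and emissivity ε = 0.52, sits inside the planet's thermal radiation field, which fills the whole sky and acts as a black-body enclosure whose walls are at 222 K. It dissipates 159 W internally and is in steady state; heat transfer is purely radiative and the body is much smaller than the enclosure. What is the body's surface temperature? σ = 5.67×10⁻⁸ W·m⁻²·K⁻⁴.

T ≈ 252 K

For a small grey body in a large enclosure, net radiated power = εσA(T⁴ − T_w⁴).
Steady state: P = εσA(T⁴ − T_w⁴) with A = 4πr² = 3.398 m².
T⁴ = P/(εσA) + T_w⁴ = 159/(0.52·5.67×10⁻⁸·3.398) + (222)⁴
    = 1.587×10⁹ + 2.429×10⁹ = 4.016×10⁹ K⁴.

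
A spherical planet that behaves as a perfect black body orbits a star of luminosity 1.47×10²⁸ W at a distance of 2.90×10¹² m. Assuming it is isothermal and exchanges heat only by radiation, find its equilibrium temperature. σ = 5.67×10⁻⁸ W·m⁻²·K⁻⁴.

First find the stellar flux at distance d: S = L/(4πd²) = 1.47×10²⁸/(4π·(2.90×10¹²)²) = 139.1 W/m².
For an isothermal sphere, absorbed (1−a)S·πr² = emitted σ·4πr²·T⁴, so T⁴ = (1−a)S/(4σ).
T⁴ = 1.00·139.1/(4·5.67×10⁻⁸) = 6.133×10⁸ K⁴.

T ≈ 157 K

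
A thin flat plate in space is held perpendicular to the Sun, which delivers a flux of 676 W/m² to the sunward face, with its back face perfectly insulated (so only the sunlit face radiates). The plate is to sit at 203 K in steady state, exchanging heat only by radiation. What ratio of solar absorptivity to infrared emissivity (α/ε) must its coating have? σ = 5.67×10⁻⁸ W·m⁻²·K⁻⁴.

α/ε ≈ 0.142

Balance: αS·A = εσ·1A·T⁴ ⇒ α/ε = σT⁴/S.
α/ε = 5.67×10⁻⁸·(203)⁴/676 = 5.67×10⁻⁸·1.698×10⁹/676.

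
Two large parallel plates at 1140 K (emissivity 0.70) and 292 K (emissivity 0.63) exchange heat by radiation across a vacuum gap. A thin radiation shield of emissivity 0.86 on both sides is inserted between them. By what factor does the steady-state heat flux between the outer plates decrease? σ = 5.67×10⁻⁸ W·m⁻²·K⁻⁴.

factor ≈ 1.66

Without shield: q₀ = σΔ(T⁴)/(1/ε₁+1/ε₂−1) with denominator 2.016.
With shield the two gaps are in series; the resistances add: (1/ε₁+1/ε_s−1)+(1/ε_s+1/ε₂−1) = 1.591+1.750 = 3.341.
Heat-flux ratio q₀/q = 3.341/2.016.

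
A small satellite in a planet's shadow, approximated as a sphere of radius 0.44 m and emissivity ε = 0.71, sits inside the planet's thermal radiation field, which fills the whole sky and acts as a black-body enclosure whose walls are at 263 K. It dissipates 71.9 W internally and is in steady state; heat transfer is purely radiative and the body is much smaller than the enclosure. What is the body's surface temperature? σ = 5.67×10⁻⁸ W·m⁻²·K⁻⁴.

For a small grey body in a large enclosure, net radiated power = εσA(T⁴ − T_w⁴).
Steady state: P = εσA(T⁴ − T_w⁴) with A = 4πr² = 2.433 m².
T⁴ = P/(εσA) + T_w⁴ = 71.9/(0.71·5.67×10⁻⁸·2.433) + (263)⁴
    = 7.341×10⁸ + 4.784×10⁹ = 5.518×10⁹ K⁴.

T ≈ 273 K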